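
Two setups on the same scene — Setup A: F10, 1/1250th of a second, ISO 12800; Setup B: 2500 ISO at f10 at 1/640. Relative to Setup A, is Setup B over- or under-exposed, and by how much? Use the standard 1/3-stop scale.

Aperture: unchanged.
Shutter speed: 1/1250 → 1/1000 → 1/800 → 1/640 — 1 stop slower (brighter).
ISO: 12800 → 10000 → 8000 → 6400 → 5000 → 4000 → 3200 → 2500 — 2 1/3 stops lower (darker).
Net: +1 −2 1/3 = −1 1/3 stops.

1 1/3 stops darker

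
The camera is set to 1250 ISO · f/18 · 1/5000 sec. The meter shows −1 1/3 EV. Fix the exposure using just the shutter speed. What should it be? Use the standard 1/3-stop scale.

1/2000s

Underexposed by 1 1/3 stops → need 1 1/3 stops brighter.
Shutter speed: 1/5000 → 1/4000 → 1/3200 → 1/2500 → 1/2000.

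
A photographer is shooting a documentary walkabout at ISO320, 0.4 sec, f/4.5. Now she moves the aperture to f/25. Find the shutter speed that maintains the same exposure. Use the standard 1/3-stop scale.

Aperture: f/4.5 → f/5 → f/5.6 → f/6.3 → f/7.1 → f/8 → f/9 → f/10 → f/11 → f/13 → f/14 → f/16 → f/18 → f/20 → f/22 → f/25 — 5 stops smaller aperture (darker).
Need 5 stops brighter from the shutter speed: 0.4 → 0.5 → 0.6 → 0.8 → 1 → 1.3 → 1.6 → 2 → 2.5 → 3.2 → 4 → 5 → 6 → 8 → 10 → 13.

13 s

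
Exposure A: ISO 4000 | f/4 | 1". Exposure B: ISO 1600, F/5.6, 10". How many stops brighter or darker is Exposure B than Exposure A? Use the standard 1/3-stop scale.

1 stop brighter

Aperture: f/4 → f/4.5 → f/5 → f/5.6 — 1 stop stopped down (darker).
Shutter speed: 1 → 1.3 → 1.6 → 2 → 2.5 → 3.2 → 4 → 5 → 6 → 8 → 10 — 3 1/3 stops longer (brighter).
ISO: 4000 → 3200 → 2500 → 2000 → 1600 — 1 1/3 stops dropped (darker).
Net: −1 +3 1/3 −1 1/3 = +1 stop.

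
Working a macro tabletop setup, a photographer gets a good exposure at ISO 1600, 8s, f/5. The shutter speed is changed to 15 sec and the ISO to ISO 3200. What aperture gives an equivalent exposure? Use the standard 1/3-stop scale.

Shutter speed: 8 → 10 → 13 → 15 — 1 stop longer (brighter).
ISO: 1600 → 2000 → 2500 → 3200 — 1 stop higher (brighter).
Net change so far: 2 stops brighter. Offset with the aperture: f/5 → f/5.6 → f/6.3 → f/7.1 → f/8 → f/9 → f/10.

f/10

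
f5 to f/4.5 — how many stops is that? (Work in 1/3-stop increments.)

f/5 → f/4.5 — count the steps: 1 third-stops = 1/3 stop.

1/3 stop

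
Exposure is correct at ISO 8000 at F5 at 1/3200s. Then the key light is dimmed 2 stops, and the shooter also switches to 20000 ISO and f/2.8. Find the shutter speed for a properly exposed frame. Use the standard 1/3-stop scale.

Scene light: 2 stops darker.
ISO: 8000 → 10000 → 12800 → 16000 → 20000 — 1 1/3 stops raised (brighter).
Aperture: f/5 → f/4.5 → f/4 → f/3.5 → f/3.2 → f/2.8 — 1 2/3 stops larger aperture (brighter).
Net so far: 1 stop brighter. Shutter speed: 1/3200 → 1/4000 → 1/5000 → 1/6400.

1/6400s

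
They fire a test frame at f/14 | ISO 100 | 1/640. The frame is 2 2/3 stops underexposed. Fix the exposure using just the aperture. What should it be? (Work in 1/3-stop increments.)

Underexposed by 2 2/3 stops → need 2 2/3 stops brighter.
Aperture: f/14 → f/13 → f/11 → f/10 → f/9 → f/8 → f/7.1 → f/6.3 → f/5.6.

f/5.6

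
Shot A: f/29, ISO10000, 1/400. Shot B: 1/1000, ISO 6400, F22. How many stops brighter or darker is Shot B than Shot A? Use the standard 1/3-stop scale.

Aperture: f/29 → f/25 → f/22 — 2/3 stop wider (brighter).
Shutter speed: 1/400 → 1/500 → 1/640 → 1/800 → 1/1000 — 1 1/3 stops shorter (darker).
ISO: 10000 → 8000 → 6400 — 2/3 stop lower (darker).
Net: +2/3 −1 1/3 −2/3 = −1 1/3 stops.

1 1/3 stops darker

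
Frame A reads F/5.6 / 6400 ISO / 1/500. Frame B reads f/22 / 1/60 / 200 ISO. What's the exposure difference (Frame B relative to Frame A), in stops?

Aperture: f/5.6 → f/8 → f/11 → f/16 → f/22 — 4 stops stopped down (darker).
Shutter speed: 1/500 → 1/250 → 1/125 → 1/60 — 3 stops slower (brighter).
ISO: 6400 → 3200 → 1600 → 800 → 400 → 200 — 5 stops lower (darker).
Net: −4 +3 −5 = −6 stops.

6 stops darker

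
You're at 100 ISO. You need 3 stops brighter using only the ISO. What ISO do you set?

ISO: 100 → 200 → 400 → 800 — 3 stops higher (brighter).

ISO 800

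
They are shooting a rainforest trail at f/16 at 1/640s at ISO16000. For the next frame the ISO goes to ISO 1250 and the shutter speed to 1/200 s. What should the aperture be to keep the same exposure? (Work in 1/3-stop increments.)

f/8

ISO: 16000 → 12800 → 10000 → 8000 → 6400 → 5000 → 4000 → 3200 → 2500 → 2000 → 1600 → 1250 — 3 2/3 stops dropped (darker).
Shutter speed: 1/640 → 1/500 → 1/400 → 1/320 → 1/250 → 1/200 — 1 2/3 stops longer (brighter).
Net change so far: 2 stops darker. Offset with the aperture: f/16 → f/14 → f/13 → f/11 → f/10 → f/9 → f/8.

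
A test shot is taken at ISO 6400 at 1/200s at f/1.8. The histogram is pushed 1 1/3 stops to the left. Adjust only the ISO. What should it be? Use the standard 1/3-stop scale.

ISO 16000

Underexposed by 1 1/3 stops → need 1 1/3 stops brighter.
ISO: 6400 → 8000 → 10000 → 12800 → 16000.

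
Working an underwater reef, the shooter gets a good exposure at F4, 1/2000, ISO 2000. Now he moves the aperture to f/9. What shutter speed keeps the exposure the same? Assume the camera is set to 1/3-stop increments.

Aperture: f/4 → f/4.5 → f/5 → f/5.6 → f/6.3 → f/7.1 → f/8 → f/9 — 2 1/3 stops narrower (darker).
Need 2 1/3 stops brighter from the shutter speed: 1/2000 → 1/1600 → 1/1250 → 1/1000 → 1/800 → 1/640 → 1/500 → 1/400.

1/400s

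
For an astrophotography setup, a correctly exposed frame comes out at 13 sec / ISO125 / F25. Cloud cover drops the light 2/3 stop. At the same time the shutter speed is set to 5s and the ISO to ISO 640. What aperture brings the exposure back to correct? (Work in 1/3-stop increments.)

Scene light: 2/3 stop darker.
Shutter speed: 13 → 10 → 8 → 6 → 5 — 1 1/3 stops faster (darker).
ISO: 125 → 160 → 200 → 250 → 320 → 400 → 500 → 640 — 2 1/3 stops higher (brighter).
Net so far: 1/3 stop brighter. Aperture: f/25 → f/29.

f/29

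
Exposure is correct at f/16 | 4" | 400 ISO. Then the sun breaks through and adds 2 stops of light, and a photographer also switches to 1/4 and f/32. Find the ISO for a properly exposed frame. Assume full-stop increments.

Scene light: 2 stops brighter.
Shutter speed: 4 → 2 → 1 → 1/2 → 1/4 — 4 stops faster (darker).
Aperture: f/16 → f/22 → f/32 — 2 stops stopped down (darker).
Net so far: 4 stops darker. ISO: 400 → 800 → 1600 → 3200 → 6400.

ISO 6400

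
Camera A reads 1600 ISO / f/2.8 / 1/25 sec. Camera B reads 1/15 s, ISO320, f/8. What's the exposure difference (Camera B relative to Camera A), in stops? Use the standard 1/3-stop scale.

4 2/3 stops darker

Aperture: f/2.8 → f/3.2 → f/3.5 → f/4 → f/4.5 → f/5 → f/5.6 → f/6.3 → f/7.1 → f/8 — 3 stops smaller aperture (darker).
Shutter speed: 1/25 → 1/20 → 1/15 — 2/3 stop slower (brighter).
ISO: 1600 → 1250 → 1000 → 800 → 640 → 500 → 400 → 320 — 2 1/3 stops lower (darker).
Net: −3 +2/3 −2 1/3 = −4 2/3 stops.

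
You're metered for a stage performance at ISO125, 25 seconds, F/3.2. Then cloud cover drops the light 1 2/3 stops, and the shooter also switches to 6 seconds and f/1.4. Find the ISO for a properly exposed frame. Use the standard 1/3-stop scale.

Scene light: 1 2/3 stops darker.
Shutter speed: 25 → 20 → 15 → 13 → 10 → 8 → 6 — 2 stops faster (darker).
Aperture: f/3.2 → f/2.8 → f/2.5 → f/2.2 → f/2 → f/1.8 → f/1.6 → f/1.4 — 2 1/3 stops opened up (brighter).
Net so far: 1 1/3 stops darker. ISO: 125 → 160 → 200 → 250 → 320.

ISO 320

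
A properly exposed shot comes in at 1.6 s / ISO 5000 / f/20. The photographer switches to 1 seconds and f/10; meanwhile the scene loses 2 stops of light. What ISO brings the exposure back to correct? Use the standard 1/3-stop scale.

Scene light: 2 stops darker.
Shutter speed: 1.6 → 1.3 → 1 — 2/3 stop faster (darker).
Aperture: f/20 → f/18 → f/16 → f/14 → f/13 → f/11 → f/10 — 2 stops larger aperture (brighter).
Net so far: 2/3 stop darker. ISO: 5000 → 6400 → 8000.

ISO 8000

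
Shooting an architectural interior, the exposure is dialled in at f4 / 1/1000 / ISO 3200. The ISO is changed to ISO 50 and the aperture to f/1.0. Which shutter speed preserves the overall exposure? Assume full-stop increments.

1/250s

ISO: 3200 → 1600 → 800 → 400 → 200 → 100 → 50 — 6 stops lower (darker).
Aperture: f/4 → f/2.8 → f/2 → f/1.4 → f/1.0 — 4 stops wider (brighter).
Net change so far: 2 stops darker. Offset with the shutter speed: 1/1000 → 1/500 → 1/250.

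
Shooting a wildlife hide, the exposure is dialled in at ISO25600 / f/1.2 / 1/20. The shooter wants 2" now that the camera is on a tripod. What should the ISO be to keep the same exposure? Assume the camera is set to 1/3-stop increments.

Shutter speed: 1/20 → 1/15 → 1/13 → 1/10 → 1/8 → 1/6 → 1/5 → 1/4 → 0.3 → 0.4 → 0.5 → 0.6 → 0.8 → 1 → 1.3 → 1.6 → 2 — 5 1/3 stops slower (brighter).
Need 5 1/3 stops darker from the ISO: 25600 → 20000 → 16000 → 12800 → 10000 → 8000 → 6400 → 5000 → 4000 → 3200 → 2500 → 2000 → 1600 → 1250 → 1000 → 800 → 640.

ISO 640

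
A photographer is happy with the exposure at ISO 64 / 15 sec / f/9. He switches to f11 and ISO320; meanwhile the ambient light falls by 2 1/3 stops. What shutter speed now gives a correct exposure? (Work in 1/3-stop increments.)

Scene light: 2 1/3 stops darker.
Aperture: f/9 → f/10 → f/11 — 2/3 stop narrower (darker).
ISO: 64 → 80 → 100 → 125 → 160 → 200 → 250 → 320 — 2 1/3 stops raised (brighter).
Net so far: 2/3 stop darker. Shutter speed: 15 → 20 → 25.

25 s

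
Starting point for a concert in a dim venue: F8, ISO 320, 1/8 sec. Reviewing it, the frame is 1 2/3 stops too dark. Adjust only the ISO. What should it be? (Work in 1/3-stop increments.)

Underexposed by 1 2/3 stops → need 1 2/3 stops brighter.
ISO: 320 → 400 → 500 → 640 → 800 → 1000.

ISO 1000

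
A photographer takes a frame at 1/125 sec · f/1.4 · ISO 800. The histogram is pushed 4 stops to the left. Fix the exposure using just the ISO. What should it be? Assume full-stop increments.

ISO 12800

Underexposed by 4 stops → need 4 stops brighter.
ISO: 800 → 1600 → 3200 → 6400 → 12800.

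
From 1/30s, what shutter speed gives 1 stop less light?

1/60s

Shutter speed: 1/30 → 1/60 — 1 stop shorter (darker).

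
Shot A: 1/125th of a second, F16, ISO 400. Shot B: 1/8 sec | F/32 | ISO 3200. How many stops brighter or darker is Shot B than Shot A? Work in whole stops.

5 stops brighter

Aperture: f/16 → f/22 → f/32 — 2 stops stopped down (darker).
Shutter speed: 1/125 → 1/60 → 1/30 → 1/15 → 1/8 — 4 stops longer (brighter).
ISO: 400 → 800 → 1600 → 3200 — 3 stops raised (brighter).
Net: −2 +4 +3 = +5 stops.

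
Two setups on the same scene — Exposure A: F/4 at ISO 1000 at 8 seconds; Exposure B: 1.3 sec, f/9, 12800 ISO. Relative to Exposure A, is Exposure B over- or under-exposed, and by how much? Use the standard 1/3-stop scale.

Aperture: f/4 → f/4.5 → f/5 → f/5.6 → f/6.3 → f/7.1 → f/8 → f/9 — 2 1/3 stops stopped down (darker).
Shutter speed: 8 → 6 → 5 → 4 → 3.2 → 2.5 → 2 → 1.6 → 1.3 — 2 2/3 stops shorter (darker).
ISO: 1000 → 1250 → 1600 → 2000 → 2500 → 3200 → 4000 → 5000 → 6400 → 8000 → 10000 → 12800 — 3 2/3 stops higher (brighter).
Net: −2 1/3 −2 2/3 +3 2/3 = −1 1/3 stops.

1 1/3 stops darker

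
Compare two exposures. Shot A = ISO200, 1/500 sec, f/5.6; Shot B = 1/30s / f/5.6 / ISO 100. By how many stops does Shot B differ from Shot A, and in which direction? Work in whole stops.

Aperture: unchanged.
Shutter speed: 1/500 → 1/250 → 1/125 → 1/60 → 1/30 — 4 stops longer (brighter).
ISO: 200 → 100 — 1 stop dropped (darker).
Net: +4 −1 = +3 stops.

3 stops brighter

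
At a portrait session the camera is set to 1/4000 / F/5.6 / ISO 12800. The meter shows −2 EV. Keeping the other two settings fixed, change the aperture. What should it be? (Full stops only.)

f/2.8

Underexposed by 2 stops → need 2 stops brighter.
Aperture: f/5.6 → f/4 → f/2.8.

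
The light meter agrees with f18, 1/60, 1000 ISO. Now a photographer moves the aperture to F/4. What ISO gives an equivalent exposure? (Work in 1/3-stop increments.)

ISO 50

Aperture: f/18 → f/16 → f/14 → f/13 → f/11 → f/10 → f/9 → f/8 → f/7.1 → f/6.3 → f/5.6 → f/5 → f/4.5 → f/4 — 4 1/3 stops wider (brighter).
Need 4 1/3 stops darker from the ISO: 1000 → 800 → 640 → 500 → 400 → 320 → 250 → 200 → 160 → 125 → 100 → 80 → 64 → 50.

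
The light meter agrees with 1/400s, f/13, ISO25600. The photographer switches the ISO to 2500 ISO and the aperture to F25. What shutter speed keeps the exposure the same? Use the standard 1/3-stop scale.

ISO: 25600 → 20000 → 16000 → 12800 → 10000 → 8000 → 6400 → 5000 → 4000 → 3200 → 2500 — 3 1/3 stops lower (darker).
Aperture: f/13 → f/14 → f/16 → f/18 → f/20 → f/22 → f/25 — 2 stops smaller aperture (darker).
Net change so far: 5 1/3 stops darker. Offset with the shutter speed: 1/400 → 1/320 → 1/250 → 1/200 → 1/160 → 1/125 → 1/100 → 1/80 → 1/60 → 1/50 → 1/40 → 1/30 → 1/25 → 1/20 → 1/15 → 1/13 → 1/10.

1/10s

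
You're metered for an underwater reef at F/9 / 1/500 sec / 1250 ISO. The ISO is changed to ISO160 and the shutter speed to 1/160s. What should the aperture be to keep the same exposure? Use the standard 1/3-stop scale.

f/5.6

ISO: 1250 → 1000 → 800 → 640 → 500 → 400 → 320 → 250 → 200 → 160 — 3 stops lower (darker).
Shutter speed: 1/500 → 1/400 → 1/320 → 1/250 → 1/200 → 1/160 — 1 2/3 stops slower (brighter).
Net change so far: 1 1/3 stops darker. Offset with the aperture: f/9 → f/8 → f/7.1 → f/6.3 → f/5.6.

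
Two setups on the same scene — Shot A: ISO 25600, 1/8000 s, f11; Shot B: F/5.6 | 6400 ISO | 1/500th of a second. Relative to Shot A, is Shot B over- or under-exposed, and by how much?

4 stops brighter

Aperture: f/11 → f/8 → f/5.6 — 2 stops larger aperture (brighter).
Shutter speed: 1/8000 → 1/4000 → 1/2000 → 1/1000 → 1/500 — 4 stops longer (brighter).
ISO: 25600 → 12800 → 6400 — 2 stops lower (darker).
Net: +2 +4 −2 = +4 stops.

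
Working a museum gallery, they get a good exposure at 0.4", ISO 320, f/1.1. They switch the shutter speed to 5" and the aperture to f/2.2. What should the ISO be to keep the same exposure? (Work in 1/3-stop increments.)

Shutter speed: 0.4 → 0.5 → 0.6 → 0.8 → 1 → 1.3 → 1.6 → 2 → 2.5 → 3.2 → 4 → 5 — 3 2/3 stops slower (brighter).
Aperture: f/1.1 → f/1.2 → f/1.4 → f/1.6 → f/1.8 → f/2 → f/2.2 — 2 stops stopped down (darker).
Net change so far: 1 2/3 stops brighter. Offset with the ISO: 320 → 250 → 200 → 160 → 125 → 100.

ISO 100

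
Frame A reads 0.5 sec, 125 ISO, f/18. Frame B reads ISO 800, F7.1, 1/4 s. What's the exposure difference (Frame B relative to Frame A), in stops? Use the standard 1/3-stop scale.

Aperture: f/18 → f/16 → f/14 → f/13 → f/11 → f/10 → f/9 → f/8 → f/7.1 — 2 2/3 stops opened up (brighter).
Shutter speed: 0.5 → 0.4 → 0.3 → 1/4 — 1 stop faster (darker).
ISO: 125 → 160 → 200 → 250 → 320 → 400 → 500 → 640 → 800 — 2 2/3 stops raised (brighter).
Net: +2 2/3 −1 +2 2/3 = +4 1/3 stops.

4 1/3 stops brighter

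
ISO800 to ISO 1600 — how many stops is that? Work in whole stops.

1 stop

800 → 1600 — count the steps: 1 stop.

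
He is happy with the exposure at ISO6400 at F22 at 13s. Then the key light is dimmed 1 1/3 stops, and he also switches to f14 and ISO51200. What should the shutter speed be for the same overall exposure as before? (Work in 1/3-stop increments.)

1.6 s

Scene light: 1 1/3 stops darker.
Aperture: f/22 → f/20 → f/18 → f/16 → f/14 — 1 1/3 stops larger aperture (brighter).
ISO: 6400 → 8000 → 10000 → 12800 → 16000 → 20000 → 25600 → 32000 → 40000 → 51200 — 3 stops higher (brighter).
Net so far: 3 stops brighter. Shutter speed: 13 → 10 → 8 → 6 → 5 → 4 → 3.2 → 2.5 → 2 → 1.6.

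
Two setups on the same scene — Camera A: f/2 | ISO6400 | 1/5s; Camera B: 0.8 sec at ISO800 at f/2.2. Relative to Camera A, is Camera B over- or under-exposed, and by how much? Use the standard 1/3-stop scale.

Aperture: f/2 → f/2.2 — 1/3 stop narrower (darker).
Shutter speed: 1/5 → 1/4 → 0.3 → 0.4 → 0.5 → 0.6 → 0.8 — 2 stops slower (brighter).
ISO: 6400 → 5000 → 4000 → 3200 → 2500 → 2000 → 1600 → 1250 → 1000 → 800 — 3 stops lower (darker).
Net: −1/3 +2 −3 = −1 1/3 stops.

1 1/3 stops darker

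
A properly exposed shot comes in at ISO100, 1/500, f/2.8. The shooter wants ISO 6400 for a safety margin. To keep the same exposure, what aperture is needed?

f/22

ISO: 100 → 200 → 400 → 800 → 1600 → 3200 → 6400 — 6 stops higher (brighter).
Need 6 stops darker from the aperture: f/2.8 → f/4 → f/5.6 → f/8 → f/11 → f/16 → f/22.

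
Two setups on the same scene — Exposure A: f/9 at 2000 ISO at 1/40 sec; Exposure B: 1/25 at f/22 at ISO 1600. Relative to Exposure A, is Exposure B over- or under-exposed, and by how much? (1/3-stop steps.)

2 1/3 stops darker

Aperture: f/9 → f/10 → f/11 → f/13 → f/14 → f/16 → f/18 → f/20 → f/22 — 2 2/3 stops smaller aperture (darker).
Shutter speed: 1/40 → 1/30 → 1/25 — 2/3 stop longer (brighter).
ISO: 2000 → 1600 — 1/3 stop dropped (darker).
Net: −2 2/3 +2/3 −1/3 = −2 1/3 stops.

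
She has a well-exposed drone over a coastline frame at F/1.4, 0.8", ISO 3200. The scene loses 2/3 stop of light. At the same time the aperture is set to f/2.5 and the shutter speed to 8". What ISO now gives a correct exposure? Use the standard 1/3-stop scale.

ISO 1600

Scene light: 2/3 stop darker.
Aperture: f/1.4 → f/1.6 → f/1.8 → f/2 → f/2.2 → f/2.5 — 1 2/3 stops narrower (darker).
Shutter speed: 0.8 → 1 → 1.3 → 1.6 → 2 → 2.5 → 3.2 → 4 → 5 → 6 → 8 — 3 1/3 stops slower (brighter).
Net so far: 1 stop brighter. ISO: 3200 → 2500 → 2000 → 1600.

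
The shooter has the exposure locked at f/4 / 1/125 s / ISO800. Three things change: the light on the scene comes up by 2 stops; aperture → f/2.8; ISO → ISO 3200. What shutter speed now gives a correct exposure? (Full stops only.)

Scene light: 2 stops brighter.
Aperture: f/4 → f/2.8 — 1 stop larger aperture (brighter).
ISO: 800 → 1600 → 3200 — 2 stops higher (brighter).
Net so far: 5 stops brighter. Shutter speed: 1/125 → 1/250 → 1/500 → 1/1000 → 1/2000 → 1/4000.

1/4000s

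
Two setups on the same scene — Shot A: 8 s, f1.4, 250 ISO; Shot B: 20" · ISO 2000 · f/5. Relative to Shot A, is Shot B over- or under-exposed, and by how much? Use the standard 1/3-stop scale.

2/3 stop brighter

Aperture: f/1.4 → f/1.6 → f/1.8 → f/2 → f/2.2 → f/2.5 → f/2.8 → f/3.2 → f/3.5 → f/4 → f/4.5 → f/5 — 3 2/3 stops smaller aperture (darker).
Shutter speed: 8 → 10 → 13 → 15 → 20 — 1 1/3 stops longer (brighter).
ISO: 250 → 320 → 400 → 500 → 640 → 800 → 1000 → 1250 → 1600 → 2000 — 3 stops raised (brighter).
Net: −3 2/3 +1 1/3 +3 = +2/3 stops.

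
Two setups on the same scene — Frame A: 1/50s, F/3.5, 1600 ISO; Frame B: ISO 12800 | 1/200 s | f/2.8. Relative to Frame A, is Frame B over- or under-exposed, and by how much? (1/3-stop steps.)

Aperture: f/3.5 → f/3.2 → f/2.8 — 2/3 stop larger aperture (brighter).
Shutter speed: 1/50 → 1/60 → 1/80 → 1/100 → 1/125 → 1/160 → 1/200 — 2 stops faster (darker).
ISO: 1600 → 2000 → 2500 → 3200 → 4000 → 5000 → 6400 → 8000 → 10000 → 12800 — 3 stops raised (brighter).
Net: +2/3 −2 +3 = +1 2/3 stops.

1 2/3 stops brighter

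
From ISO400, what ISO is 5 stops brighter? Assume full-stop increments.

ISO 12800

ISO: 400 → 800 → 1600 → 3200 → 6400 → 12800 — 5 stops raised (brighter).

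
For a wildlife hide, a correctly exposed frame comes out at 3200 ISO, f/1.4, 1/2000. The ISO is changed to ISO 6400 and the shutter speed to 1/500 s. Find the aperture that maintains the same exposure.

f/4

ISO: 3200 → 6400 — 1 stop raised (brighter).
Shutter speed: 1/2000 → 1/1000 → 1/500 — 2 stops slower (brighter).
Net change so far: 3 stops brighter. Offset with the aperture: f/1.4 → f/2 → f/2.8 → f/4.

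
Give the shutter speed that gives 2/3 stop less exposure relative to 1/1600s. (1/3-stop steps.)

Shutter speed: 1/1600 → 1/2000 → 1/2500 — 2/3 stop faster (darker).

1/2500s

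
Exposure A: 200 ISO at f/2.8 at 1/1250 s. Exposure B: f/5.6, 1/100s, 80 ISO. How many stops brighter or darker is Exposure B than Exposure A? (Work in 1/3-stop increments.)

1/3 stop brighter

Aperture: f/2.8 → f/3.2 → f/3.5 → f/4 → f/4.5 → f/5 → f/5.6 — 2 stops smaller aperture (darker).
Shutter speed: 1/1250 → 1/1000 → 1/800 → 1/640 → 1/500 → 1/400 → 1/320 → 1/250 → 1/200 → 1/160 → 1/125 → 1/100 — 3 2/3 stops longer (brighter).
ISO: 200 → 160 → 125 → 100 → 80 — 1 1/3 stops lower (darker).
Net: −2 +3 2/3 −1 1/3 = +1/3 stops.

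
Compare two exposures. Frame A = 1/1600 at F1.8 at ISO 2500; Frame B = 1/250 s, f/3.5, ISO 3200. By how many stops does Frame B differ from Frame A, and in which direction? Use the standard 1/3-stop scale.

1 stop brighter

Aperture: f/1.8 → f/2 → f/2.2 → f/2.5 → f/2.8 → f/3.2 → f/3.5 — 2 stops smaller aperture (darker).
Shutter speed: 1/1600 → 1/1250 → 1/1000 → 1/800 → 1/640 → 1/500 → 1/400 → 1/320 → 1/250 — 2 2/3 stops slower (brighter).
ISO: 2500 → 3200 — 1/3 stop raised (brighter).
Net: −2 +2 2/3 +1/3 = +1 stop.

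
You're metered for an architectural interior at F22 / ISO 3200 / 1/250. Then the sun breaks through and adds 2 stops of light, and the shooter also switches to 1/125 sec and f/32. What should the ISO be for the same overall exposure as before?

Scene light: 2 stops brighter.
Shutter speed: 1/250 → 1/125 — 1 stop slower (brighter).
Aperture: f/22 → f/32 — 1 stop narrower (darker).
Net so far: 2 stops brighter. ISO: 3200 → 1600 → 800.

ISO 800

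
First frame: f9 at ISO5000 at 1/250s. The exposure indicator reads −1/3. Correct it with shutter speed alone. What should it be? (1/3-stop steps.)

Underexposed by 1/3 stop → need 1/3 stop brighter.
Shutter speed: 1/250 → 1/200.

1/200s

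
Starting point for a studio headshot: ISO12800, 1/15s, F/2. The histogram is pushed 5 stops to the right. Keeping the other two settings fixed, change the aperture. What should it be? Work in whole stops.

f/11

Overexposed by 5 stops → need 5 stops darker.
Aperture: f/2 → f/2.8 → f/4 → f/5.6 → f/8 → f/11.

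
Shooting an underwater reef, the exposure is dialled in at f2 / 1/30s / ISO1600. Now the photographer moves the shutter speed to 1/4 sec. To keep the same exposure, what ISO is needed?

ISO 200

Shutter speed: 1/30 → 1/15 → 1/8 → 1/4 — 3 stops longer (brighter).
Need 3 stops darker from the ISO: 1600 → 800 → 400 → 200.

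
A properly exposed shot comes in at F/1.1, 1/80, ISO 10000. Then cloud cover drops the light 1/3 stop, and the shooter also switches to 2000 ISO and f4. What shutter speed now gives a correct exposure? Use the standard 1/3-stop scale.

1 s

Scene light: 1/3 stop darker.
ISO: 10000 → 8000 → 6400 → 5000 → 4000 → 3200 → 2500 → 2000 — 2 1/3 stops lower (darker).
Aperture: f/1.1 → f/1.2 → f/1.4 → f/1.6 → f/1.8 → f/2 → f/2.2 → f/2.5 → f/2.8 → f/3.2 → f/3.5 → f/4 — 3 2/3 stops narrower (darker).
Net so far: 6 1/3 stops darker. Shutter speed: 1/80 → 1/60 → 1/50 → 1/40 → 1/30 → 1/25 → 1/20 → 1/15 → 1/13 → 1/10 → 1/8 → 1/6 → 1/5 → 1/4 → 0.3 → 0.4 → 0.5 → 0.6 → 0.8 → 1.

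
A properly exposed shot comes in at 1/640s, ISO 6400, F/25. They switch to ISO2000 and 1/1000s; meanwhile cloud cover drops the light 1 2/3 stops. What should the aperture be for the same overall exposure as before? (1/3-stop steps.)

f/6.3

Scene light: 1 2/3 stops darker.
ISO: 6400 → 5000 → 4000 → 3200 → 2500 → 2000 — 1 2/3 stops lower (darker).
Shutter speed: 1/640 → 1/800 → 1/1000 — 2/3 stop faster (darker).
Net so far: 4 stops darker. Aperture: f/25 → f/22 → f/20 → f/18 → f/16 → f/14 → f/13 → f/11 → f/10 → f/9 → f/8 → f/7.1 → f/6.3.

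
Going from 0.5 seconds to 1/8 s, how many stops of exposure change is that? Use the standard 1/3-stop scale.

0.5 → 0.4 → 0.3 → 1/4 → 1/5 → 1/6 → 1/8 — count the steps: 6 third-stops = 2 stops.

2 stops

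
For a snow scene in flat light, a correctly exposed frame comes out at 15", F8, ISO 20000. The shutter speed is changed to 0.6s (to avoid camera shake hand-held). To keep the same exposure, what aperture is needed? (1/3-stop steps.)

f/1.6

Shutter speed: 15 → 13 → 10 → 8 → 6 → 5 → 4 → 3.2 → 2.5 → 2 → 1.6 → 1.3 → 1 → 0.8 → 0.6 — 4 2/3 stops shorter (darker).
Need 4 2/3 stops brighter from the aperture: f/8 → f/7.1 → f/6.3 → f/5.6 → f/5 → f/4.5 → f/4 → f/3.5 → f/3.2 → f/2.8 → f/2.5 → f/2.2 → f/2 → f/1.8 → f/1.6.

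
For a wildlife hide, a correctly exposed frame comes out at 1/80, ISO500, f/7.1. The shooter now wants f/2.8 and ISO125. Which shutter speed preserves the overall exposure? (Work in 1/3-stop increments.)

1/125s

Aperture: f/7.1 → f/6.3 → f/5.6 → f/5 → f/4.5 → f/4 → f/3.5 → f/3.2 → f/2.8 — 2 2/3 stops larger aperture (brighter).
ISO: 500 → 400 → 320 → 250 → 200 → 160 → 125 — 2 stops lower (darker).
Net change so far: 2/3 stop brighter. Offset with the shutter speed: 1/80 → 1/100 → 1/125.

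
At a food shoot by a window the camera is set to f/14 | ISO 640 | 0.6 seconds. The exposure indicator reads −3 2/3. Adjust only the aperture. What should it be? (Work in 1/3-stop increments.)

f/4

Underexposed by 3 2/3 stops → need 3 2/3 stops brighter.
Aperture: f/14 → f/13 → f/11 → f/10 → f/9 → f/8 → f/7.1 → f/6.3 → f/5.6 → f/5 → f/4.5 → f/4.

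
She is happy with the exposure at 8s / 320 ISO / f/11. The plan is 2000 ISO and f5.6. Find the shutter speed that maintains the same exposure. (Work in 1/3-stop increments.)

ISO: 320 → 400 → 500 → 640 → 800 → 1000 → 1250 → 1600 → 2000 — 2 2/3 stops higher (brighter).
Aperture: f/11 → f/10 → f/9 → f/8 → f/7.1 → f/6.3 → f/5.6 — 2 stops wider (brighter).
Net change so far: 4 2/3 stops brighter. Offset with the shutter speed: 8 → 6 → 5 → 4 → 3.2 → 2.5 → 2 → 1.6 → 1.3 → 1 → 0.8 → 0.6 → 0.5 → 0.4 → 0.3.

0.3 s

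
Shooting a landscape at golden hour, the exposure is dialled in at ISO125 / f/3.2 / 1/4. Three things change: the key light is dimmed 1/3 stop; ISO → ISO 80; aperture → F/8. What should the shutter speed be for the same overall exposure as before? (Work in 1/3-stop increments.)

3.2 s

Scene light: 1/3 stop darker.
ISO: 125 → 100 → 80 — 2/3 stop lower (darker).
Aperture: f/3.2 → f/3.5 → f/4 → f/4.5 → f/5 → f/5.6 → f/6.3 → f/7.1 → f/8 — 2 2/3 stops stopped down (darker).
Net so far: 3 2/3 stops darker. Shutter speed: 1/4 → 0.3 → 0.4 → 0.5 → 0.6 → 0.8 → 1 → 1.3 → 1.6 → 2 → 2.5 → 3.2.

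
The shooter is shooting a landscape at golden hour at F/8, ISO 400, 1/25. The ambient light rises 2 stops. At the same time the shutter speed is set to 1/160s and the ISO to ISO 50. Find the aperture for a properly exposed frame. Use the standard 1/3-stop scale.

f/2.2

Scene light: 2 stops brighter.
Shutter speed: 1/25 → 1/30 → 1/40 → 1/50 → 1/60 → 1/80 → 1/100 → 1/125 → 1/160 — 2 2/3 stops shorter (darker).
ISO: 400 → 320 → 250 → 200 → 160 → 125 → 100 → 80 → 64 → 50 — 3 stops dropped (darker).
Net so far: 3 2/3 stops darker. Aperture: f/8 → f/7.1 → f/6.3 → f/5.6 → f/5 → f/4.5 → f/4 → f/3.5 → f/3.2 → f/2.8 → f/2.5 → f/2.2.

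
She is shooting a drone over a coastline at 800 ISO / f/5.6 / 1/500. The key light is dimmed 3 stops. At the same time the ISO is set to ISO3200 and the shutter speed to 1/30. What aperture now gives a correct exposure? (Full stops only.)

f/16

Scene light: 3 stops darker.
ISO: 800 → 1600 → 3200 — 2 stops higher (brighter).
Shutter speed: 1/500 → 1/250 → 1/125 → 1/60 → 1/30 — 4 stops longer (brighter).
Net so far: 3 stops brighter. Aperture: f/5.6 → f/8 → f/11 → f/16.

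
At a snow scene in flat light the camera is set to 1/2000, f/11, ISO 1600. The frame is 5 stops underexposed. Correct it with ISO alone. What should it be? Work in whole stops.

Underexposed by 5 stops → need 5 stops brighter.
ISO: 1600 → 3200 → 6400 → 12800 → 25600 → 51200.

ISO 51200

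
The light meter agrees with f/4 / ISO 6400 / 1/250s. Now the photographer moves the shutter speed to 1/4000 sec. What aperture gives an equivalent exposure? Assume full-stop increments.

Shutter speed: 1/250 → 1/500 → 1/1000 → 1/2000 → 1/4000 — 4 stops faster (darker).
Need 4 stops brighter from the aperture: f/4 → f/2.8 → f/2 → f/1.4 → f/1.0.

f/1.0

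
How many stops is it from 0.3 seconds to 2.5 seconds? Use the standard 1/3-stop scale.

3 stops

0.3 → 0.4 → 0.5 → 0.6 → 0.8 → 1 → 1.3 → 1.6 → 2 → 2.5 — count the steps: 9 third-stops = 3 stops.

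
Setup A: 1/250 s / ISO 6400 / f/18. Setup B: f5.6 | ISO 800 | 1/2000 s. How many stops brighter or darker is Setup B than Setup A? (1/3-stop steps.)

2 2/3 stops darker

Aperture: f/18 → f/16 → f/14 → f/13 → f/11 → f/10 → f/9 → f/8 → f/7.1 → f/6.3 → f/5.6 — 3 1/3 stops larger aperture (brighter).
Shutter speed: 1/250 → 1/320 → 1/400 → 1/500 → 1/640 → 1/800 → 1/1000 → 1/1250 → 1/1600 → 1/2000 — 3 stops shorter (darker).
ISO: 6400 → 5000 → 4000 → 3200 → 2500 → 2000 → 1600 → 1250 → 1000 → 800 — 3 stops lower (darker).
Net: +3 1/3 −3 −3 = −2 2/3 stops.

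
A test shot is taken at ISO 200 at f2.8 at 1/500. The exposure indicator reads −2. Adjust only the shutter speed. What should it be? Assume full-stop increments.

1/125s

Underexposed by 2 stops → need 2 stops brighter.
Shutter speed: 1/500 → 1/250 → 1/125.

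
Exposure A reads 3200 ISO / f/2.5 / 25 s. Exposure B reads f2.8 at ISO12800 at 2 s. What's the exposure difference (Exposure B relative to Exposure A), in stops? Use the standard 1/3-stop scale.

2 stops darker

Aperture: f/2.5 → f/2.8 — 1/3 stop narrower (darker).
Shutter speed: 25 → 20 → 15 → 13 → 10 → 8 → 6 → 5 → 4 → 3.2 → 2.5 → 2 — 3 2/3 stops faster (darker).
ISO: 3200 → 4000 → 5000 → 6400 → 8000 → 10000 → 12800 — 2 stops raised (brighter).
Net: −1/3 −3 2/3 +2 = −2 stops.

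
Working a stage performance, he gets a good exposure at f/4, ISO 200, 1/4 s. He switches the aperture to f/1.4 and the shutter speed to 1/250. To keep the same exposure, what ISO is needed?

ISO 1600

Aperture: f/4 → f/2.8 → f/2 → f/1.4 — 3 stops larger aperture (brighter).
Shutter speed: 1/4 → 1/8 → 1/15 → 1/30 → 1/60 → 1/125 → 1/250 — 6 stops shorter (darker).
Net change so far: 3 stops darker. Offset with the ISO: 200 → 400 → 800 → 1600.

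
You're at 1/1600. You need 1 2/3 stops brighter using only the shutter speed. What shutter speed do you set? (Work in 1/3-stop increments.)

1/500s

Shutter speed: 1/1600 → 1/1250 → 1/1000 → 1/800 → 1/640 → 1/500 — 1 2/3 stops slower (brighter).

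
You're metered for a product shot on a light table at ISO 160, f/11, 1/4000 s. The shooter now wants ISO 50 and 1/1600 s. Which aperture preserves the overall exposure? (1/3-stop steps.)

ISO: 160 → 125 → 100 → 80 → 64 → 50 — 1 2/3 stops lower (darker).
Shutter speed: 1/4000 → 1/3200 → 1/2500 → 1/2000 → 1/1600 — 1 1/3 stops longer (brighter).
Net change so far: 1/3 stop darker. Offset with the aperture: f/11 → f/10.

f/10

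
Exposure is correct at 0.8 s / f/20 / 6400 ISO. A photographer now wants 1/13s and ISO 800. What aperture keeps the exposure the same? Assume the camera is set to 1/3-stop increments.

Shutter speed: 0.8 → 0.6 → 0.5 → 0.4 → 0.3 → 1/4 → 1/5 → 1/6 → 1/8 → 1/10 → 1/13 — 3 1/3 stops shorter (darker).
ISO: 6400 → 5000 → 4000 → 3200 → 2500 → 2000 → 1600 → 1250 → 1000 → 800 — 3 stops lower (darker).
Net change so far: 6 1/3 stops darker. Offset with the aperture: f/20 → f/18 → f/16 → f/14 → f/13 → f/11 → f/10 → f/9 → f/8 → f/7.1 → f/6.3 → f/5.6 → f/5 → f/4.5 → f/4 → f/3.5 → f/3.2 → f/2.8 → f/2.5 → f/2.2.

f/2.2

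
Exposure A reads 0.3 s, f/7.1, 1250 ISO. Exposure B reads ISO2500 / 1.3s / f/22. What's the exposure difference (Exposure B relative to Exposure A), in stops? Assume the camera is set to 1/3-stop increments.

1/3 stop darker

Aperture: f/7.1 → f/8 → f/9 → f/10 → f/11 → f/13 → f/14 → f/16 → f/18 → f/20 → f/22 — 3 1/3 stops stopped down (darker).
Shutter speed: 0.3 → 0.4 → 0.5 → 0.6 → 0.8 → 1 → 1.3 — 2 stops slower (brighter).
ISO: 1250 → 1600 → 2000 → 2500 — 1 stop raised (brighter).
Net: −3 1/3 +2 +1 = −1/3 stops.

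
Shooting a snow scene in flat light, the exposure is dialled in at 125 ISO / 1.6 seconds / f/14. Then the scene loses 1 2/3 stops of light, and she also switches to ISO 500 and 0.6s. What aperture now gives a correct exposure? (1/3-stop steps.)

Scene light: 1 2/3 stops darker.
ISO: 125 → 160 → 200 → 250 → 320 → 400 → 500 — 2 stops raised (brighter).
Shutter speed: 1.6 → 1.3 → 1 → 0.8 → 0.6 — 1 1/3 stops faster (darker).
Net so far: 1 stop darker. Aperture: f/14 → f/13 → f/11 → f/10.

f/10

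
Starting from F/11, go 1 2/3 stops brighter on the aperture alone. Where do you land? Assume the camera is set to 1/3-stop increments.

f/6.3

Aperture: f/11 → f/10 → f/9 → f/8 → f/7.1 → f/6.3 — 1 2/3 stops opened up (brighter).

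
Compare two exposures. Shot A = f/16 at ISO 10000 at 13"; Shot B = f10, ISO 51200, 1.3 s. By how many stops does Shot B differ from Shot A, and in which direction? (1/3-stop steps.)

1/3 stop brighter

Aperture: f/16 → f/14 → f/13 → f/11 → f/10 — 1 1/3 stops larger aperture (brighter).
Shutter speed: 13 → 10 → 8 → 6 → 5 → 4 → 3.2 → 2.5 → 2 → 1.6 → 1.3 — 3 1/3 stops shorter (darker).
ISO: 10000 → 12800 → 16000 → 20000 → 25600 → 32000 → 40000 → 51200 — 2 1/3 stops raised (brighter).
Net: +1 1/3 −3 1/3 +2 1/3 = +1/3 stops.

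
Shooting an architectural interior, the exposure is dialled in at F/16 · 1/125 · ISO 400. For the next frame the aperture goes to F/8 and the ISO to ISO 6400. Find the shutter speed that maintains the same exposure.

1/8000s

Aperture: f/16 → f/11 → f/8 — 2 stops opened up (brighter).
ISO: 400 → 800 → 1600 → 3200 → 6400 — 4 stops higher (brighter).
Net change so far: 6 stops brighter. Offset with the shutter speed: 1/125 → 1/250 → 1/500 → 1/1000 → 1/2000 → 1/4000 → 1/8000.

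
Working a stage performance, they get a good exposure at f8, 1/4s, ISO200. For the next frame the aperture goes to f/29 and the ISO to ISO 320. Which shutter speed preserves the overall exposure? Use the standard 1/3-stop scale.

2 s

Aperture: f/8 → f/9 → f/10 → f/11 → f/13 → f/14 → f/16 → f/18 → f/20 → f/22 → f/25 → f/29 — 3 2/3 stops narrower (darker).
ISO: 200 → 250 → 320 — 2/3 stop raised (brighter).
Net change so far: 3 stops darker. Offset with the shutter speed: 1/4 → 0.3 → 0.4 → 0.5 → 0.6 → 0.8 → 1 → 1.3 → 1.6 → 2.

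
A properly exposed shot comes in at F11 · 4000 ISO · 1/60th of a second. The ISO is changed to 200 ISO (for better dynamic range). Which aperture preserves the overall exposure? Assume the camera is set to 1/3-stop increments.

f/2.5

ISO: 4000 → 3200 → 2500 → 2000 → 1600 → 1250 → 1000 → 800 → 640 → 500 → 400 → 320 → 250 → 200 — 4 1/3 stops dropped (darker).
Need 4 1/3 stops brighter from the aperture: f/11 → f/10 → f/9 → f/8 → f/7.1 → f/6.3 → f/5.6 → f/5 → f/4.5 → f/4 → f/3.5 → f/3.2 → f/2.8 → f/2.5.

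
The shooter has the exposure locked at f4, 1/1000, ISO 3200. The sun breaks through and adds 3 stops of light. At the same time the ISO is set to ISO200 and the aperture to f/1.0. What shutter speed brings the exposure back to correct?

Scene light: 3 stops brighter.
ISO: 3200 → 1600 → 800 → 400 → 200 — 4 stops lower (darker).
Aperture: f/4 → f/2.8 → f/2 → f/1.4 → f/1.0 — 4 stops larger aperture (brighter).
Net so far: 3 stops brighter. Shutter speed: 1/1000 → 1/2000 → 1/4000 → 1/8000.

1/8000s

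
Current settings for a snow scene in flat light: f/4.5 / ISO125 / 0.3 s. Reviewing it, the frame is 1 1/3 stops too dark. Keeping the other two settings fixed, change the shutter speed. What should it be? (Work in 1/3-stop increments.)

0.8 s

Underexposed by 1 1/3 stops → need 1 1/3 stops brighter.
Shutter speed: 0.3 → 0.4 → 0.5 → 0.6 → 0.8.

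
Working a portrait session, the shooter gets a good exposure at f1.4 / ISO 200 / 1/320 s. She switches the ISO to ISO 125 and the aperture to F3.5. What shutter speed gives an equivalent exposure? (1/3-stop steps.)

ISO: 200 → 160 → 125 — 2/3 stop lower (darker).
Aperture: f/1.4 → f/1.6 → f/1.8 → f/2 → f/2.2 → f/2.5 → f/2.8 → f/3.2 → f/3.5 — 2 2/3 stops stopped down (darker).
Net change so far: 3 1/3 stops darker. Offset with the shutter speed: 1/320 → 1/250 → 1/200 → 1/160 → 1/125 → 1/100 → 1/80 → 1/60 → 1/50 → 1/40 → 1/30.

1/30s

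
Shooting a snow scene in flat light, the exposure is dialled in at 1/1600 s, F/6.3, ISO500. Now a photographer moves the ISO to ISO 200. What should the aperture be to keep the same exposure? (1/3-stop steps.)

ISO: 500 → 400 → 320 → 250 → 200 — 1 1/3 stops dropped (darker).
Need 1 1/3 stops brighter from the aperture: f/6.3 → f/5.6 → f/5 → f/4.5 → f/4.

f/4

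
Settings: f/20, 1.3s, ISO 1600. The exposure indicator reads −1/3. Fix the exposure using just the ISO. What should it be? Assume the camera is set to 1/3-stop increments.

Underexposed by 1/3 stop → need 1/3 stop brighter.
ISO: 1600 → 2000.

ISO 2000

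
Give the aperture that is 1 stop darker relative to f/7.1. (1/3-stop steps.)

f/10

Aperture: f/7.1 → f/8 → f/9 → f/10 — 1 stop stopped down (darker).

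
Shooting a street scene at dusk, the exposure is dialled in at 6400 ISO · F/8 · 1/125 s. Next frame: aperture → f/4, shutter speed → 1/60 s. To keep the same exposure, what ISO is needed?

ISO 800

Aperture: f/8 → f/5.6 → f/4 — 2 stops larger aperture (brighter).
Shutter speed: 1/125 → 1/60 — 1 stop longer (brighter).
Net change so far: 3 stops brighter. Offset with the ISO: 6400 → 3200 → 1600 → 800.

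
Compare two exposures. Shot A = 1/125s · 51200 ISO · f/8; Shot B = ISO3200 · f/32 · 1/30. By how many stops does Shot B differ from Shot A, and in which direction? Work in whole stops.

Aperture: f/8 → f/11 → f/16 → f/22 → f/32 — 4 stops narrower (darker).
Shutter speed: 1/125 → 1/60 → 1/30 — 2 stops slower (brighter).
ISO: 51200 → 25600 → 12800 → 6400 → 3200 — 4 stops dropped (darker).
Net: −4 +2 −4 = −6 stops.

6 stops darker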